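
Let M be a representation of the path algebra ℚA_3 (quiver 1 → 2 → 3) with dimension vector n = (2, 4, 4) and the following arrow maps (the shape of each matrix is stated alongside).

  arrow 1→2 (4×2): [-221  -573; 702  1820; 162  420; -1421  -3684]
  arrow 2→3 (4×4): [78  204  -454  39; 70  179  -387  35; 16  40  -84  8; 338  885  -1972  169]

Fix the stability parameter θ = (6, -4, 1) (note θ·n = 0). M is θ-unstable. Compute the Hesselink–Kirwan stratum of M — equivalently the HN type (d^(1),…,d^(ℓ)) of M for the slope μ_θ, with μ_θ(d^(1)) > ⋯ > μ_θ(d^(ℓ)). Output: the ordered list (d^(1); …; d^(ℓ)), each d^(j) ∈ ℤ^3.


Interval decomposition of M: I[1,2], I[1,3], I[2,3]^2, I[3,3].
HN type (ℓ=2): μ^(1)=1; μ^(2)=-4

((2, 2, 4); (0, 2, 0))


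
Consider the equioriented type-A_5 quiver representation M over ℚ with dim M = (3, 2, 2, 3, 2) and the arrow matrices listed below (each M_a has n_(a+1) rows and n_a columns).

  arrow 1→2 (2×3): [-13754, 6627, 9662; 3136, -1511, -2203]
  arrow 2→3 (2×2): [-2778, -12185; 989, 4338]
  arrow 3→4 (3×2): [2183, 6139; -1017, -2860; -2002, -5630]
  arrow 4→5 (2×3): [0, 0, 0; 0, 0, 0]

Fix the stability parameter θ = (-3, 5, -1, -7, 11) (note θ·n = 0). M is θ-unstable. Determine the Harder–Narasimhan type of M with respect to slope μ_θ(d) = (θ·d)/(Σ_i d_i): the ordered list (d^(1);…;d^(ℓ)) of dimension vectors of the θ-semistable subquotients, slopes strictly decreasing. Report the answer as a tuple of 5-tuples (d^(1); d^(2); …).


Barcode: M ≅ I[1,1], I[1,4]^2, I[4,4], I[5,5]^2. HN layers by μ_θ (4 steps, strictly decreasing):
  μ^(1)=11; μ^(2)=-1; μ^(3)=-3; μ^(4)=-7

((0, 0, 0, 0, 2); (0, 2, 2, 2, 0); (3, 0, 0, 0, 0); (0, 0, 0, 1, 0))


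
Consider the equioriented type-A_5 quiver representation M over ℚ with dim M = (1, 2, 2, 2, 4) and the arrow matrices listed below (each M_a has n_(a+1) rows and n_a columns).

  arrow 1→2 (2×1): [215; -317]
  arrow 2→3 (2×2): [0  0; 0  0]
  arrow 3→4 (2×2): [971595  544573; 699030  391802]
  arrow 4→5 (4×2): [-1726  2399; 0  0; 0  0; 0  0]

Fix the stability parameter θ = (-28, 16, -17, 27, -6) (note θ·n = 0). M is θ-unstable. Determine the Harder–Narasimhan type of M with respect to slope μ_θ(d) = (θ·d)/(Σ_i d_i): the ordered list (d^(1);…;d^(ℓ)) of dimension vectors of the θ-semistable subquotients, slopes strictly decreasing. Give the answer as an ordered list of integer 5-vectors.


Interval decomposition of M: I[1,2], I[2,2], I[3,3], I[3,4], I[4,5], I[5,5]^3.
HN type (ℓ=6): μ^(1)=27; μ^(2)=16; μ^(3)=21/2; μ^(4)=-6; μ^(5)=-17; μ^(6)=-28

((0, 0, 0, 1, 0); (0, 2, 0, 0, 0); (0, 0, 0, 1, 1); (0, 0, 0, 0, 3); (0, 0, 2, 0, 0); (1, 0, 0, 0, 0))


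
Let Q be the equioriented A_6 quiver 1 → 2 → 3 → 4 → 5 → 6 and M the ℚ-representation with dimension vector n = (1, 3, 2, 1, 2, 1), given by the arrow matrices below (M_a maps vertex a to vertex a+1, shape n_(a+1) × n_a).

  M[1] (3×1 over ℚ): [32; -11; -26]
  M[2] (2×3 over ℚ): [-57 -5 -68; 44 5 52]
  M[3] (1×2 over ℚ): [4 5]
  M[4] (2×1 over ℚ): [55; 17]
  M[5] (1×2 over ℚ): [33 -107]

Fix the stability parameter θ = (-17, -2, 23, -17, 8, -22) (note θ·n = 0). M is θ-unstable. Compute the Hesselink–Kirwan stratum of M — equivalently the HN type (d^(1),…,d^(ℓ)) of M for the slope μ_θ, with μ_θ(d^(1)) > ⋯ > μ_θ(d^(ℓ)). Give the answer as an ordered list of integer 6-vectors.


Barcode: M ≅ I[1,6], I[2,2], I[2,3], I[5,5]. HN layers by μ_θ (4 steps, strictly decreasing):
  μ^(1)=23; μ^(2)=8; μ^(3)=-2; μ^(4)=-17

((0, 0, 1, 0, 0, 0); (0, 0, 0, 0, 1, 0); (0, 3, 1, 1, 1, 1); (1, 0, 0, 0, 0, 0))


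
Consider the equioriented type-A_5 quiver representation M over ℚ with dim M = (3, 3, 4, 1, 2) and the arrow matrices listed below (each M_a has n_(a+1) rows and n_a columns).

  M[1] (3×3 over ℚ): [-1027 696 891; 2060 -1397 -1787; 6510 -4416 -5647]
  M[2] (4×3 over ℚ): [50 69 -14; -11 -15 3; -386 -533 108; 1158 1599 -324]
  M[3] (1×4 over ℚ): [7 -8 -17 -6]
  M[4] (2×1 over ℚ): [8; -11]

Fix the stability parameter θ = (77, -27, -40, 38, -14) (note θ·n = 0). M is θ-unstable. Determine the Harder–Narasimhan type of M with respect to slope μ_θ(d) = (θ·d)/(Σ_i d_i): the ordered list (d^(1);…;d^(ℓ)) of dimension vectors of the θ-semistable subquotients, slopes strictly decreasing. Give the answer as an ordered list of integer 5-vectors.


Interval decomposition of M: I[1,3]^2, I[1,5], I[3,3], I[5,5].
HN type (ℓ=4): μ^(1)=12; μ^(2)=10/3; μ^(3)=-14; μ^(4)=-40

((0, 0, 0, 1, 1); (3, 3, 3, 0, 0); (0, 0, 0, 0, 1); (0, 0, 1, 0, 0))


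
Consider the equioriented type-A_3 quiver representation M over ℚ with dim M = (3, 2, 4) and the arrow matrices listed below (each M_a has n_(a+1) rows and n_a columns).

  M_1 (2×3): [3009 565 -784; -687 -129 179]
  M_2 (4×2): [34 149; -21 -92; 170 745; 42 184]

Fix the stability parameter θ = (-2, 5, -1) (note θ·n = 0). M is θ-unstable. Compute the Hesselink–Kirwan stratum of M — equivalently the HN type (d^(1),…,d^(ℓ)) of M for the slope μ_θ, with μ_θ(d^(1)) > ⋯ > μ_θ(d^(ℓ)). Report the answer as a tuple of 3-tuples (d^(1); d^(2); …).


Barcode: M ≅ I[1,1], I[1,3]^2, I[3,3]^2. HN layers by μ_θ (3 steps, strictly decreasing):
  μ^(1)=2; μ^(2)=-1; μ^(3)=-2

((0, 2, 2); (0, 0, 2); (3, 0, 0))


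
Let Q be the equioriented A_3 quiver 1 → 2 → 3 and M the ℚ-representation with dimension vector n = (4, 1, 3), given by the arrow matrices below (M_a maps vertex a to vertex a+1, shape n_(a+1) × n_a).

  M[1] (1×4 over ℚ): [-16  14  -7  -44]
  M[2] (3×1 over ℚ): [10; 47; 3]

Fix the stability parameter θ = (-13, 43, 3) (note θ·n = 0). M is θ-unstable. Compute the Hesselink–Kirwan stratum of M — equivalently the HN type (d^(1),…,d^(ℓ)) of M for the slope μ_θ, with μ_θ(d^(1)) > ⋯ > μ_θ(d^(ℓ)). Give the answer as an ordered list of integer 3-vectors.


Barcode: M ≅ I[1,1]^3, I[1,3], I[3,3]^2. HN layers by μ_θ (3 steps, strictly decreasing):
  μ^(1)=23; μ^(2)=3; μ^(3)=-13

((0, 1, 1); (0, 0, 2); (4, 0, 0))


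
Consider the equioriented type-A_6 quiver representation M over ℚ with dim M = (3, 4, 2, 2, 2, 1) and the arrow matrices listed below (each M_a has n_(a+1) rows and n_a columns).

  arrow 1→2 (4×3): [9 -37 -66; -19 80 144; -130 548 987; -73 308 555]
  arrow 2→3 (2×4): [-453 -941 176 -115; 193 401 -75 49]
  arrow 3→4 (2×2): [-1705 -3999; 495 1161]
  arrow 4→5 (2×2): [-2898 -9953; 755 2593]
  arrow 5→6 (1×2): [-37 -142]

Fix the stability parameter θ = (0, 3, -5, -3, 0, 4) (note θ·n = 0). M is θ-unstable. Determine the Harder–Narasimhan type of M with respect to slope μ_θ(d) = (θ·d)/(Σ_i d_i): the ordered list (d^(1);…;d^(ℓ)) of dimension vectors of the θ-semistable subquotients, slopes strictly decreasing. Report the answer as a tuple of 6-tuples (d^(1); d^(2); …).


Barcode: M ≅ I[1,2], I[1,3], I[1,6], I[2,2], I[4,5]. HN layers by μ_θ (6 steps, strictly decreasing):
  μ^(1)=4; μ^(2)=3; μ^(3)=0; μ^(4)=-2/3; μ^(5)=-5/4; μ^(6)=-3

((0, 0, 0, 0, 0, 1); (0, 2, 0, 0, 0, 0); (1, 0, 0, 0, 2, 0); (1, 1, 1, 0, 0, 0); (1, 1, 1, 1, 0, 0); (0, 0, 0, 1, 0, 0))


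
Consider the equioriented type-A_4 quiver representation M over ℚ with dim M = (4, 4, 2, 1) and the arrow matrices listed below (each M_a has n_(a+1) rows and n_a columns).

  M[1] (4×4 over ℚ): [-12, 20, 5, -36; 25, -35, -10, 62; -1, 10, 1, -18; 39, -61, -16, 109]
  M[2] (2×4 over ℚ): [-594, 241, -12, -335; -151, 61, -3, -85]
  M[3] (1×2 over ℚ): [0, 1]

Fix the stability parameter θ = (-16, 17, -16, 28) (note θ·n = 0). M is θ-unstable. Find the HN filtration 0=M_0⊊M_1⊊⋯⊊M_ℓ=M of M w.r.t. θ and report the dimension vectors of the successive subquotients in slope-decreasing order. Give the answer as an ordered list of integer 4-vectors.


Via rank(M_{q-1}∘⋯∘M_p): M ≅ I[1,2]^2, I[1,3], I[1,4].
μ_θ-semistable layers: μ^(1)=28; μ^(2)=17; μ^(3)=1/2; μ^(4)=-16

((0, 0, 0, 1); (0, 2, 0, 0); (0, 2, 2, 0); (4, 0, 0, 0))


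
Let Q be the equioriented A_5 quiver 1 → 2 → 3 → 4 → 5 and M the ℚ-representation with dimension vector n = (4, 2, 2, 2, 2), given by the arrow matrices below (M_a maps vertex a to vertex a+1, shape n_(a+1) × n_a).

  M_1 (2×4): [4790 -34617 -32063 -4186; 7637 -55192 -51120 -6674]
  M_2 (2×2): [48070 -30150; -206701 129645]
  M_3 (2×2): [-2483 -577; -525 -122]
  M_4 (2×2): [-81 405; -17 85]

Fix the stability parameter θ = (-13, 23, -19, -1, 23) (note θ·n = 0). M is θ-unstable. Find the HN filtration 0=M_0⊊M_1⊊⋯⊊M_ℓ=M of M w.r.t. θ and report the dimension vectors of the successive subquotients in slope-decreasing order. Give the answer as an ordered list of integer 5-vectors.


Via rank(M_{q-1}∘⋯∘M_p): M ≅ I[1,1]^2, I[1,2], I[1,5], I[3,4], I[5,5].
μ_θ-semistable layers: μ^(1)=23; μ^(2)=1; μ^(3)=-1; μ^(4)=-13; μ^(5)=-19

((0, 1, 0, 0, 2); (0, 1, 1, 1, 0); (0, 0, 0, 1, 0); (4, 0, 0, 0, 0); (0, 0, 1, 0, 0))


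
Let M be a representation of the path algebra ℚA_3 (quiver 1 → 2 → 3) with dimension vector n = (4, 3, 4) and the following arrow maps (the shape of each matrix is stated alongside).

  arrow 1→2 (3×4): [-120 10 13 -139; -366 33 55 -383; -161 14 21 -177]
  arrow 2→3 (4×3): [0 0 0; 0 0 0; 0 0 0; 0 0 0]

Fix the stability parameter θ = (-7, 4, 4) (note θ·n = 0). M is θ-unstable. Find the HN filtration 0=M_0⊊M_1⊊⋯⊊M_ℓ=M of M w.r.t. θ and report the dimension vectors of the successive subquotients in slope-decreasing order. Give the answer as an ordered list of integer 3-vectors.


Interval decomposition of M: I[1,1], I[1,2]^3, I[3,3]^4.
HN type (ℓ=2): μ^(1)=4; μ^(2)=-7

((0, 3, 4); (4, 0, 0))


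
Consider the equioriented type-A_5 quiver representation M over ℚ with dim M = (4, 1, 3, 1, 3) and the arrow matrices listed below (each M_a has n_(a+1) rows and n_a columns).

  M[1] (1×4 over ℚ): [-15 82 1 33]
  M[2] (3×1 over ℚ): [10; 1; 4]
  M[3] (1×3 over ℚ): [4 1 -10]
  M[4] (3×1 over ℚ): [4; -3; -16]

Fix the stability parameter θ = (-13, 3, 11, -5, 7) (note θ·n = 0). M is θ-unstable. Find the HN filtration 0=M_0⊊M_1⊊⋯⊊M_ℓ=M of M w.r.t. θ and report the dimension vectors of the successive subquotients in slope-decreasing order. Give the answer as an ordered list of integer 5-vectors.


Interval decomposition of M: I[1,1]^3, I[1,5], I[3,3]^2, I[5,5]^2.
HN type (ℓ=4): μ^(1)=11; μ^(2)=7; μ^(3)=3; μ^(4)=-13

((0, 0, 2, 0, 0); (0, 0, 0, 0, 3); (0, 1, 1, 1, 0); (4, 0, 0, 0, 0))


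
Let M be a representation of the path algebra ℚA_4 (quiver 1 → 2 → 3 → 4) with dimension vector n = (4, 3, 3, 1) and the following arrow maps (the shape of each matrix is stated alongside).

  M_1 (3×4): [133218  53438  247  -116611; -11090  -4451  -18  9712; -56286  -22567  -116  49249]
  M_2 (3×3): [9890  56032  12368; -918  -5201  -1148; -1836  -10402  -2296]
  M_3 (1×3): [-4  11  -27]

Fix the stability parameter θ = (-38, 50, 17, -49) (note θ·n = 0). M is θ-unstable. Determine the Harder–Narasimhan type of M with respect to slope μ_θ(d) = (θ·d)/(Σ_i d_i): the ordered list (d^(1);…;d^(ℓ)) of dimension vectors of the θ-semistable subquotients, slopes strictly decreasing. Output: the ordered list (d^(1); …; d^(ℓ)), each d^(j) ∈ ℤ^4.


Barcode: M ≅ I[1,1], I[1,2], I[1,3], I[1,4], I[3,3]. HN layers by μ_θ (5 steps, strictly decreasing):
  μ^(1)=50; μ^(2)=67/2; μ^(3)=17; μ^(4)=6; μ^(5)=-38

((0, 1, 0, 0); (0, 1, 1, 0); (0, 0, 1, 0); (0, 1, 1, 1); (4, 0, 0, 0))


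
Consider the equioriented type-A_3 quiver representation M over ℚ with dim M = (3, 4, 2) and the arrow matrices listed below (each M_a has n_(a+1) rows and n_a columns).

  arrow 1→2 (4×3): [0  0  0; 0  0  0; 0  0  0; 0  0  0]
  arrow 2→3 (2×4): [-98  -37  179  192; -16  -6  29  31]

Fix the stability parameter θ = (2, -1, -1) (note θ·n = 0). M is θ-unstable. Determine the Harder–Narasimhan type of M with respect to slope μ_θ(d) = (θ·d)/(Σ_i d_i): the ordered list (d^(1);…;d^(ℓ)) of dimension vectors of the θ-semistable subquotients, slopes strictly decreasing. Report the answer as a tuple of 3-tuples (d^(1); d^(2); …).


Barcode: M ≅ I[1,1]^3, I[2,2]^2, I[2,3]^2. HN layers by μ_θ (2 steps, strictly decreasing):
  μ^(1)=2; μ^(2)=-1

((3, 0, 0); (0, 4, 2))


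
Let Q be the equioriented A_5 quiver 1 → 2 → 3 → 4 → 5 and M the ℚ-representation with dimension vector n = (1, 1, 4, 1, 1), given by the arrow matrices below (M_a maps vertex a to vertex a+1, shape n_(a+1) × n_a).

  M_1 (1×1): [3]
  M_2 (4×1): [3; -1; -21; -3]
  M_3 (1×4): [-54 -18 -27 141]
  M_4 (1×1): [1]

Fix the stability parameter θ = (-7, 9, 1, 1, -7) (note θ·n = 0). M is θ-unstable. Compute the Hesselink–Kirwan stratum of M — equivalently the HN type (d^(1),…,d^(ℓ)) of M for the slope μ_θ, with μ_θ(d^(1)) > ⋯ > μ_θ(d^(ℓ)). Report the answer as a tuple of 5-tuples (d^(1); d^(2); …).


Interval decomposition of M: I[1,3], I[3,3]^2, I[3,5].
HN type (ℓ=4): μ^(1)=5; μ^(2)=1; μ^(3)=-5/3; μ^(4)=-7

((0, 1, 1, 0, 0); (0, 0, 2, 0, 0); (0, 0, 1, 1, 1); (1, 0, 0, 0, 0))


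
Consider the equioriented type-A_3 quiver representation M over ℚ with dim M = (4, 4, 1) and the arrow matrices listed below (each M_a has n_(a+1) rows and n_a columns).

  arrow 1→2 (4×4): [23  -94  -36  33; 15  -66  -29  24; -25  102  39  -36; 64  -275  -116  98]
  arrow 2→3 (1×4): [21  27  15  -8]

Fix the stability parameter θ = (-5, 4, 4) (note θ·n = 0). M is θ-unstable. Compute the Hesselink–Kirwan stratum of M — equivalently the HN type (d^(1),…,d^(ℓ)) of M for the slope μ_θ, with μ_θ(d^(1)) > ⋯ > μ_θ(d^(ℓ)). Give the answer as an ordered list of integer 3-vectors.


Interval decomposition of M: I[1,2]^3, I[1,3].
HN type (ℓ=2): μ^(1)=4; μ^(2)=-5

((0, 4, 1); (4, 0, 0))


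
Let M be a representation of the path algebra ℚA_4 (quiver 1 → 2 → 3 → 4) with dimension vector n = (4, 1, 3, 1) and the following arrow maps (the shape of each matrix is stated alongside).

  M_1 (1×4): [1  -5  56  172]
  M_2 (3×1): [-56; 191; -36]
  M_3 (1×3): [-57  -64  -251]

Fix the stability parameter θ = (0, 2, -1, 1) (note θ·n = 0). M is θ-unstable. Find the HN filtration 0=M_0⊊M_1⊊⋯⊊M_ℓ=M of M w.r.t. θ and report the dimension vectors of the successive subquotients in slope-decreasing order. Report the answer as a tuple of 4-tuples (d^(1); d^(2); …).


Barcode: M ≅ I[1,1]^3, I[1,4], I[3,3]^2. HN layers by μ_θ (4 steps, strictly decreasing):
  μ^(1)=1; μ^(2)=1/2; μ^(3)=0; μ^(4)=-1

((0, 0, 0, 1); (0, 1, 1, 0); (4, 0, 0, 0); (0, 0, 2, 0))


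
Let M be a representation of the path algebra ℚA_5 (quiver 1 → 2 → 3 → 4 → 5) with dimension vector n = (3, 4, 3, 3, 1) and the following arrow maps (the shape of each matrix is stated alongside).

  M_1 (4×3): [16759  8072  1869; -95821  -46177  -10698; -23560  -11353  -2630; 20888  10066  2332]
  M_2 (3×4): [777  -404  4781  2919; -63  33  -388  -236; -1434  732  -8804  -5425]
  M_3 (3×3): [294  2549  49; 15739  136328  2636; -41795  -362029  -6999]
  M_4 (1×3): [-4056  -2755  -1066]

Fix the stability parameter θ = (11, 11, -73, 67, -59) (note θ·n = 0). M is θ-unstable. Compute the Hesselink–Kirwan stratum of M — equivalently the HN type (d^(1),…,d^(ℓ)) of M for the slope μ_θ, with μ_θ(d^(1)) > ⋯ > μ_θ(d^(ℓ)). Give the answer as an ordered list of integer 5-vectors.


Barcode: M ≅ I[1,2], I[1,4], I[1,5], I[2,4]. HN layers by μ_θ (5 steps, strictly decreasing):
  μ^(1)=67; μ^(2)=11; μ^(3)=4; μ^(4)=-17; μ^(5)=-31

((0, 0, 0, 2, 0); (1, 1, 0, 0, 0); (0, 0, 0, 1, 1); (2, 2, 2, 0, 0); (0, 1, 1, 0, 0))


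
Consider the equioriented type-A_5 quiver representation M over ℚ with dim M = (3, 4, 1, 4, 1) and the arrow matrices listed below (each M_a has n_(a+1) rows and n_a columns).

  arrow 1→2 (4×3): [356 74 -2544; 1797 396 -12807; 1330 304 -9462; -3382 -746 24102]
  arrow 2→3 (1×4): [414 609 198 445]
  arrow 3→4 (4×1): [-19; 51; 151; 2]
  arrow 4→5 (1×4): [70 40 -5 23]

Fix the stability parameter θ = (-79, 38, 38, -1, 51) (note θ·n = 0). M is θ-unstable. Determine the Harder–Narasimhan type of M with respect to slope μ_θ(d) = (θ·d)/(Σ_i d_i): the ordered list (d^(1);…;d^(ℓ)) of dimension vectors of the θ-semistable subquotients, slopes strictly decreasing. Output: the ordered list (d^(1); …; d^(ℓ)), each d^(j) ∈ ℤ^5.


Barcode: M ≅ I[1,1], I[1,2], I[1,5], I[2,2]^2, I[4,4]^3. HN layers by μ_θ (5 steps, strictly decreasing):
  μ^(1)=51; μ^(2)=38; μ^(3)=25; μ^(4)=-1; μ^(5)=-79

((0, 0, 0, 0, 1); (0, 3, 0, 0, 0); (0, 1, 1, 1, 0); (0, 0, 0, 3, 0); (3, 0, 0, 0, 0))


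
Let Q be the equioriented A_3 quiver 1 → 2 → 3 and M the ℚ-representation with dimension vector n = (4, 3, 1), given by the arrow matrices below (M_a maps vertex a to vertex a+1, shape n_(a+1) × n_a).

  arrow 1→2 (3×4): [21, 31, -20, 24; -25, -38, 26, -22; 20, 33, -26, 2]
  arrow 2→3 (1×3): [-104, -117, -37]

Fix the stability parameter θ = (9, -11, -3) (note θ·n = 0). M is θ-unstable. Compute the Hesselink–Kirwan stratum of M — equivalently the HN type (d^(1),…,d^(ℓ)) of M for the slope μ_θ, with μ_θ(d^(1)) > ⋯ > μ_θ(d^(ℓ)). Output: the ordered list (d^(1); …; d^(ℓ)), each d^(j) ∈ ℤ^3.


Interval decomposition of M: I[1,1]^2, I[1,2], I[1,3], I[2,2].
HN type (ℓ=4): μ^(1)=9; μ^(2)=-1; μ^(3)=-5/3; μ^(4)=-11

((2, 0, 0); (1, 1, 0); (1, 1, 1); (0, 1, 0))


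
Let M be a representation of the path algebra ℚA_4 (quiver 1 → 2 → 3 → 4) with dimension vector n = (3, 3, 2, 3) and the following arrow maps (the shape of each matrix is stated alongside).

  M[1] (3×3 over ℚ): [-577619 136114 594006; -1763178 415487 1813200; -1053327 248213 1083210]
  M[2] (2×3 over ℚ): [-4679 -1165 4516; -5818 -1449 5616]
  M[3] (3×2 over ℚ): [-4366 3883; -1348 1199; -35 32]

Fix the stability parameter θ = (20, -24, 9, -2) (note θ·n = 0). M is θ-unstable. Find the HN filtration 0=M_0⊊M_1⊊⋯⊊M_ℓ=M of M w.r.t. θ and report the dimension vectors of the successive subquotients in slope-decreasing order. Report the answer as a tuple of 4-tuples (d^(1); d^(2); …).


Interval decomposition of M: I[1,1], I[1,4]^2, I[2,2], I[4,4].
HN type (ℓ=4): μ^(1)=20; μ^(2)=7/2; μ^(3)=-2; μ^(4)=-24

((1, 0, 0, 0); (0, 0, 2, 2); (2, 2, 0, 1); (0, 1, 0, 0))


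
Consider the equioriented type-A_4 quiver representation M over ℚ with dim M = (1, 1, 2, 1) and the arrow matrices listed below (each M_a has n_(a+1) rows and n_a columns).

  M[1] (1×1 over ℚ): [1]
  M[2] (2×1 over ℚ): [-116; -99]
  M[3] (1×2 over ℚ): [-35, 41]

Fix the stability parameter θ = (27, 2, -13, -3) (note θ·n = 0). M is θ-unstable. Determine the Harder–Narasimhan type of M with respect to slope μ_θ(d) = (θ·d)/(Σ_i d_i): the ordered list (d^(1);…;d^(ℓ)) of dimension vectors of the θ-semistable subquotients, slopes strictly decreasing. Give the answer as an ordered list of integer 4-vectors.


Interval decomposition of M: I[1,4], I[3,3].
HN type (ℓ=2): μ^(1)=13/4; μ^(2)=-13

((1, 1, 1, 1); (0, 0, 1, 0))


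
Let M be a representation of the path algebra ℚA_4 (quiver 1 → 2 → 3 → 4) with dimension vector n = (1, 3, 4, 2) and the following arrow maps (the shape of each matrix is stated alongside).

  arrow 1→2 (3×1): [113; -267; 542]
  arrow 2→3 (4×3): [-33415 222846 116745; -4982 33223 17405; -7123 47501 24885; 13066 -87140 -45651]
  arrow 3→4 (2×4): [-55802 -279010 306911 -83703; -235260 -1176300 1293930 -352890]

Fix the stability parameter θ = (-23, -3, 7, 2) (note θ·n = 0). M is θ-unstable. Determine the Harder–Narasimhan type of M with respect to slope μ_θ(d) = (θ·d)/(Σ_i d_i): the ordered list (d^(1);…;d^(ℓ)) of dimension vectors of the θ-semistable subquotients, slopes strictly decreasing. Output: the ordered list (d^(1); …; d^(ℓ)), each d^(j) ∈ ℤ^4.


Via rank(M_{q-1}∘⋯∘M_p): M ≅ I[1,3], I[2,3], I[2,4], I[3,3], I[4,4].
μ_θ-semistable layers: μ^(1)=7; μ^(2)=9/2; μ^(3)=2; μ^(4)=-3; μ^(5)=-23

((0, 0, 3, 0); (0, 0, 1, 1); (0, 0, 0, 1); (0, 3, 0, 0); (1, 0, 0, 0))


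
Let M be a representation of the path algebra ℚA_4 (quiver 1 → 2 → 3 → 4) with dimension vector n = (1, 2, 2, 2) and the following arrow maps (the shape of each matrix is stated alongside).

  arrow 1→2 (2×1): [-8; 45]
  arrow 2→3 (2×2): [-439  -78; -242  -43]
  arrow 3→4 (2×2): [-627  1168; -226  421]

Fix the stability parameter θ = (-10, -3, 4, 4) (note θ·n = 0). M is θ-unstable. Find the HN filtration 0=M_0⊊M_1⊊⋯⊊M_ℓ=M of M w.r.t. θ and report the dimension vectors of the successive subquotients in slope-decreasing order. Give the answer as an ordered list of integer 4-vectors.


Interval decomposition of M: I[1,4], I[2,4].
HN type (ℓ=3): μ^(1)=4; μ^(2)=-3; μ^(3)=-10

((0, 0, 2, 2); (0, 2, 0, 0); (1, 0, 0, 0))


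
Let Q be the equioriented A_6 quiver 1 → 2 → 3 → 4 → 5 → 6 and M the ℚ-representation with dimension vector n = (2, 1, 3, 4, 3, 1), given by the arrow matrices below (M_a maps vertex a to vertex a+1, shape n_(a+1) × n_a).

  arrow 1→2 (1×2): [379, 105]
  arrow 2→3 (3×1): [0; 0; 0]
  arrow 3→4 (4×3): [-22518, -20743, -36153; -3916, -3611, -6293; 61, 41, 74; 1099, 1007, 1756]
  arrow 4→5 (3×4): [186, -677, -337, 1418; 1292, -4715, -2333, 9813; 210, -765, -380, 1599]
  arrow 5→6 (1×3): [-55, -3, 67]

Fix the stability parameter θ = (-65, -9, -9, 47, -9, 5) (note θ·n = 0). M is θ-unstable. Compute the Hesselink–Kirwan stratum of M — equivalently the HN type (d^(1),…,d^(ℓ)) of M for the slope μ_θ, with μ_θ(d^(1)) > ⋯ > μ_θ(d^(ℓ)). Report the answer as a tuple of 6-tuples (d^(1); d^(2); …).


Via rank(M_{q-1}∘⋯∘M_p): M ≅ I[1,1], I[1,2], I[3,5]^2, I[3,6], I[4,4].
μ_θ-semistable layers: μ^(1)=47; μ^(2)=19; μ^(3)=43/3; μ^(4)=-9; μ^(5)=-65

((0, 0, 0, 1, 0, 0); (0, 0, 0, 2, 2, 0); (0, 0, 0, 1, 1, 1); (0, 1, 3, 0, 0, 0); (2, 0, 0, 0, 0, 0))


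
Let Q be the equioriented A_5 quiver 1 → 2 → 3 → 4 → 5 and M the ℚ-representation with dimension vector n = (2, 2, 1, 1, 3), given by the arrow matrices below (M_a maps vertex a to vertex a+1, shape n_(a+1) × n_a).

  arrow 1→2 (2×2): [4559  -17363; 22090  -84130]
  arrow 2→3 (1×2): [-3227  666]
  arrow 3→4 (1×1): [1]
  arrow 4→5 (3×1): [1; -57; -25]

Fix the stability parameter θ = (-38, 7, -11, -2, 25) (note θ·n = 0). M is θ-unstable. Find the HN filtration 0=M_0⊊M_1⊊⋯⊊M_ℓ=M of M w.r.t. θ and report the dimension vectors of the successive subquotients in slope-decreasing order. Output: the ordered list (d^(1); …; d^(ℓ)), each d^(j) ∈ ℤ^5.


Via rank(M_{q-1}∘⋯∘M_p): M ≅ I[1,1], I[1,5], I[2,2], I[5,5]^2.
μ_θ-semistable layers: μ^(1)=25; μ^(2)=7; μ^(3)=-2; μ^(4)=-38

((0, 0, 0, 0, 3); (0, 1, 0, 0, 0); (0, 1, 1, 1, 0); (2, 0, 0, 0, 0))


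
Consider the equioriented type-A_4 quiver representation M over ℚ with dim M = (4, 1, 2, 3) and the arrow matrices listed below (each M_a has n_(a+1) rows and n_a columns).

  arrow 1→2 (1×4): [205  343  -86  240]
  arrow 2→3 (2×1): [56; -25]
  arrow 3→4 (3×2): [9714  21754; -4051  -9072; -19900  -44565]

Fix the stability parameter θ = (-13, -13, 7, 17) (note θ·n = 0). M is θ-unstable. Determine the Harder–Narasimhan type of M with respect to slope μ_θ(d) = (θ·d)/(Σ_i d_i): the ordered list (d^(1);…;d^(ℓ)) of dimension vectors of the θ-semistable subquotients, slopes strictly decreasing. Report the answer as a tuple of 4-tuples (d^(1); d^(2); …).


Interval decomposition of M: I[1,1]^3, I[1,4], I[3,4], I[4,4].
HN type (ℓ=3): μ^(1)=17; μ^(2)=7; μ^(3)=-13

((0, 0, 0, 3); (0, 0, 2, 0); (4, 1, 0, 0))


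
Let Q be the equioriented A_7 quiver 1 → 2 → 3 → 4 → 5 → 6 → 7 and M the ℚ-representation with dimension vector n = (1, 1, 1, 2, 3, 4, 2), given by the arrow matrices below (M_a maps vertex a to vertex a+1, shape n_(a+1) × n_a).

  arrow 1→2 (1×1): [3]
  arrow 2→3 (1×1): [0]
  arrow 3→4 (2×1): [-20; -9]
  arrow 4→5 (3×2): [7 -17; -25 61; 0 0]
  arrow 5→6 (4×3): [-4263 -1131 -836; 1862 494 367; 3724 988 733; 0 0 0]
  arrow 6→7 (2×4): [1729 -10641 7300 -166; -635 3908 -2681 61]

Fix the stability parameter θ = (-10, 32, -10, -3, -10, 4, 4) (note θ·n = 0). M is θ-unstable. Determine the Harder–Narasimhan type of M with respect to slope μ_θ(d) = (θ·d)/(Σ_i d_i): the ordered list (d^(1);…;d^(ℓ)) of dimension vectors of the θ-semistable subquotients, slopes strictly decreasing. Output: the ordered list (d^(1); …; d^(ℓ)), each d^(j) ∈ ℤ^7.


Via rank(M_{q-1}∘⋯∘M_p): M ≅ I[1,2], I[3,5], I[4,7], I[5,6], I[6,6], I[6,7].
μ_θ-semistable layers: μ^(1)=32; μ^(2)=4; μ^(3)=-13/2; μ^(4)=-10

((0, 1, 0, 0, 0, 0, 0); (0, 0, 0, 0, 0, 4, 2); (0, 0, 0, 2, 2, 0, 0); (1, 0, 1, 0, 1, 0, 0))


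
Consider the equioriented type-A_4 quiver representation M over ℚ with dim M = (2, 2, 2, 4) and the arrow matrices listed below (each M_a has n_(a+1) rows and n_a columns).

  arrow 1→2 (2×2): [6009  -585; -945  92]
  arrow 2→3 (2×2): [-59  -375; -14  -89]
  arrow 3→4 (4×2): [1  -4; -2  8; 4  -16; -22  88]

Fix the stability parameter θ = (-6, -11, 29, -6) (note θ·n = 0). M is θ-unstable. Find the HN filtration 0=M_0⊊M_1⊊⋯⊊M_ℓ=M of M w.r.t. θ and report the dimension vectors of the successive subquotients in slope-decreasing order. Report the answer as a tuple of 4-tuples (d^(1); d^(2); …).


Via rank(M_{q-1}∘⋯∘M_p): M ≅ I[1,3], I[1,4], I[4,4]^3.
μ_θ-semistable layers: μ^(1)=29; μ^(2)=23/2; μ^(3)=-6; μ^(4)=-17/2

((0, 0, 1, 0); (0, 0, 1, 1); (0, 0, 0, 3); (2, 2, 0, 0))


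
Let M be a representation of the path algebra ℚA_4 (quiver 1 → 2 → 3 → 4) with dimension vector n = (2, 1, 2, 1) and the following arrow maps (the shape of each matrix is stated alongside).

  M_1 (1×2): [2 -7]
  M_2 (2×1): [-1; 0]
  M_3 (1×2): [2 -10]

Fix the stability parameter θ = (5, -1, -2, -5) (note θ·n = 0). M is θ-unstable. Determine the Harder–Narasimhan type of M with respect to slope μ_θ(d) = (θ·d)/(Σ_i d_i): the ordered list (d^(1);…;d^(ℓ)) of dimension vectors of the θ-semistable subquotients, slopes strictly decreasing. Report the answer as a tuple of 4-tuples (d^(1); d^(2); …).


Interval decomposition of M: I[1,1], I[1,4], I[3,3].
HN type (ℓ=3): μ^(1)=5; μ^(2)=-3/4; μ^(3)=-2

((1, 0, 0, 0); (1, 1, 1, 1); (0, 0, 1, 0))


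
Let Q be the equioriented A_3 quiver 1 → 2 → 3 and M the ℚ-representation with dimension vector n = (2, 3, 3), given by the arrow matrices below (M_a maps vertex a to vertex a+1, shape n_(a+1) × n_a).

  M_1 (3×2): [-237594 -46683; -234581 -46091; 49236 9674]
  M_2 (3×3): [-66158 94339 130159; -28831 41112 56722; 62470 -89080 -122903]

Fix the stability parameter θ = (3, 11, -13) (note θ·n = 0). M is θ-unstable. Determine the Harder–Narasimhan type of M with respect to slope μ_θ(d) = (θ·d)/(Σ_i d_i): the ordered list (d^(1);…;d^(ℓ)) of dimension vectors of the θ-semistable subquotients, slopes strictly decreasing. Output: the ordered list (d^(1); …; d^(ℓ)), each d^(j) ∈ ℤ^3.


Interval decomposition of M: I[1,3]^2, I[2,3].
HN type (ℓ=2): μ^(1)=1/3; μ^(2)=-1

((2, 2, 2); (0, 1, 1))


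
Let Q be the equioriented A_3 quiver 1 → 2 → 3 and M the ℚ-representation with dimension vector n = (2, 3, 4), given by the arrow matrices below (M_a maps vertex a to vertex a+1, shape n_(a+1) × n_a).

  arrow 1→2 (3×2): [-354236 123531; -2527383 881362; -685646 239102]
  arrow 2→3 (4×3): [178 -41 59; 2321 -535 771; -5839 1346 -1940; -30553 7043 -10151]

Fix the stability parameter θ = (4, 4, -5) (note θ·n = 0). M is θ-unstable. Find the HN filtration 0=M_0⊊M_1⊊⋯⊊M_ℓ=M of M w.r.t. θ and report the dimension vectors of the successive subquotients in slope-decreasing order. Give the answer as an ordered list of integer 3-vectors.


Via rank(M_{q-1}∘⋯∘M_p): M ≅ I[1,3]^2, I[2,2], I[3,3]^2.
μ_θ-semistable layers: μ^(1)=4; μ^(2)=1; μ^(3)=-5

((0, 1, 0); (2, 2, 2); (0, 0, 2))


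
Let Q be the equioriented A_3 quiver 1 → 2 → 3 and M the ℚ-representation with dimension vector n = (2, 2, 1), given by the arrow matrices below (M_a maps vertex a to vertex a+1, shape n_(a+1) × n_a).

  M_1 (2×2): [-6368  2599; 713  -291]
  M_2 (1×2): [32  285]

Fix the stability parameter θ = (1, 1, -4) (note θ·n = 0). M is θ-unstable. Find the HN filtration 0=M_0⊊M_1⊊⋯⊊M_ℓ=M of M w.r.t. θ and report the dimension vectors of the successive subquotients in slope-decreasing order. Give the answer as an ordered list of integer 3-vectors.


Barcode: M ≅ I[1,2], I[1,3]. HN layers by μ_θ (2 steps, strictly decreasing):
  μ^(1)=1; μ^(2)=-2/3

((1, 1, 0); (1, 1, 1))


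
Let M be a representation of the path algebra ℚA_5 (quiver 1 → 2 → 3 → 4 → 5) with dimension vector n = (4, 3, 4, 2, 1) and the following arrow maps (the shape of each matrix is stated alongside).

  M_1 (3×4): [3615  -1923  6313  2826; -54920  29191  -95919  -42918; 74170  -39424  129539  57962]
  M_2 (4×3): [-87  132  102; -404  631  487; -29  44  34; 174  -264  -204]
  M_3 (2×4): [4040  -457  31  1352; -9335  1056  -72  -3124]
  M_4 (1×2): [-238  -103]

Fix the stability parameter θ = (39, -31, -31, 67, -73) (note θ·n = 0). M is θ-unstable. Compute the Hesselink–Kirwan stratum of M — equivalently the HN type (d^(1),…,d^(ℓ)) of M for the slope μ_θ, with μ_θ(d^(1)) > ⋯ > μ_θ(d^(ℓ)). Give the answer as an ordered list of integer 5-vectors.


Interval decomposition of M: I[1,1], I[1,2], I[1,4], I[1,5], I[3,3]^2.
HN type (ℓ=6): μ^(1)=67; μ^(2)=39; μ^(3)=4; μ^(4)=-3; μ^(5)=-23/3; μ^(6)=-31

((0, 0, 0, 1, 0); (1, 0, 0, 0, 0); (1, 1, 0, 0, 0); (0, 0, 0, 1, 1); (2, 2, 2, 0, 0); (0, 0, 2, 0, 0))


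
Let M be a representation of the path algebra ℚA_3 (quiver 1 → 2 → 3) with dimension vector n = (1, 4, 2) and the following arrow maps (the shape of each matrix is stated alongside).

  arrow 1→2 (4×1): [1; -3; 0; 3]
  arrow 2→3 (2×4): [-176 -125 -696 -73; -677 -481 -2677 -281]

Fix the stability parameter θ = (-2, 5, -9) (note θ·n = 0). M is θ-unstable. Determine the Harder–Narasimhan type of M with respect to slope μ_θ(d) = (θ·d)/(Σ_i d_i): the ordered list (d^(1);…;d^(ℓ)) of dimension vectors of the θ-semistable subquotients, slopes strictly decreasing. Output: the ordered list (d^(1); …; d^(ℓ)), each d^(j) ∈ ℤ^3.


Barcode: M ≅ I[1,3], I[2,2]^2, I[2,3]. HN layers by μ_θ (2 steps, strictly decreasing):
  μ^(1)=5; μ^(2)=-2

((0, 2, 0); (1, 2, 2))


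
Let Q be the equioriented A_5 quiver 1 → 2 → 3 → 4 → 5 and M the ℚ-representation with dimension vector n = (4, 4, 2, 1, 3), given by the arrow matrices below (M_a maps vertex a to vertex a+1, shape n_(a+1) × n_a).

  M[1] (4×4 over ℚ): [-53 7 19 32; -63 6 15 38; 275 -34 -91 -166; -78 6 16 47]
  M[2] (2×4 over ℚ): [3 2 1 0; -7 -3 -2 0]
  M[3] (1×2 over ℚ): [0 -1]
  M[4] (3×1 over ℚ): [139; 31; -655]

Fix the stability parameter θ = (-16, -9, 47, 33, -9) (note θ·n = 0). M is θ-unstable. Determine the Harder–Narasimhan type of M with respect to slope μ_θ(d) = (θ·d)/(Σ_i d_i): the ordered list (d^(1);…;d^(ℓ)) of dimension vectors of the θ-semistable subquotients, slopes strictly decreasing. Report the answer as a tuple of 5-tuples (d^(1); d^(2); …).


Barcode: M ≅ I[1,1], I[1,2]^2, I[1,5], I[2,3], I[5,5]^2. HN layers by μ_θ (4 steps, strictly decreasing):
  μ^(1)=47; μ^(2)=71/3; μ^(3)=-9; μ^(4)=-16

((0, 0, 1, 0, 0); (0, 0, 1, 1, 1); (0, 4, 0, 0, 2); (4, 0, 0, 0, 0))


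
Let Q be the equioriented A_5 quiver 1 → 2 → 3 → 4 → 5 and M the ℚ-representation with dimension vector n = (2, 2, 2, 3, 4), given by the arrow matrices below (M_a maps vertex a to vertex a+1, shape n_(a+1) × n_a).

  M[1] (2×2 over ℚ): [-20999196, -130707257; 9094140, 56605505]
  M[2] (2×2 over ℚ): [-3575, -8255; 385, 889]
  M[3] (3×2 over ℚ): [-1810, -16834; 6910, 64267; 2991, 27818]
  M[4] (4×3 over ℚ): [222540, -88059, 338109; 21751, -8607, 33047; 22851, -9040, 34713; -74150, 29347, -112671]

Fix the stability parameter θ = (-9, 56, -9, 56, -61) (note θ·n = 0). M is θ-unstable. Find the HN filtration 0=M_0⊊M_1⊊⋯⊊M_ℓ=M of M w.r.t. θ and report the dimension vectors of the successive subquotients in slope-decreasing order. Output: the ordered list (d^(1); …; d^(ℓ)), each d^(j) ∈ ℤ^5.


Interval decomposition of M: I[1,1], I[1,2], I[2,5], I[3,5], I[4,5], I[5,5].
HN type (ℓ=5): μ^(1)=56; μ^(2)=21/2; μ^(3)=-5/2; μ^(4)=-9; μ^(5)=-61

((0, 1, 0, 0, 0); (0, 1, 1, 1, 1); (0, 0, 0, 2, 2); (2, 0, 1, 0, 0); (0, 0, 0, 0, 1))


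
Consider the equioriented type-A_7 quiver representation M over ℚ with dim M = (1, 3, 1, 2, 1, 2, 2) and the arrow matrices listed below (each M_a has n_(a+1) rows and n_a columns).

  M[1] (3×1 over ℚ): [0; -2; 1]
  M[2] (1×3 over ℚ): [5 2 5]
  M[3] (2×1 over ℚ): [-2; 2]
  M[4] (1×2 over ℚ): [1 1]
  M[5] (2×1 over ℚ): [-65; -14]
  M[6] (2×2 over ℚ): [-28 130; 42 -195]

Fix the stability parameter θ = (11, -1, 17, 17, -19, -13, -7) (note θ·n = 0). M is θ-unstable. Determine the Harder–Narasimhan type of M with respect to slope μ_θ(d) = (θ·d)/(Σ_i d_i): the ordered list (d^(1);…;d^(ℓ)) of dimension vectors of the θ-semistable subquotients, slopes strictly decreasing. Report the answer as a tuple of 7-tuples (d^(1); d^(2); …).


Barcode: M ≅ I[1,4], I[2,2]^2, I[4,6], I[6,7], I[7,7]. HN layers by μ_θ (6 steps, strictly decreasing):
  μ^(1)=17; μ^(2)=5; μ^(3)=-1; μ^(4)=-5; μ^(5)=-7; μ^(6)=-13

((0, 0, 1, 1, 0, 0, 0); (1, 1, 0, 0, 0, 0, 0); (0, 2, 0, 0, 0, 0, 0); (0, 0, 0, 1, 1, 1, 0); (0, 0, 0, 0, 0, 0, 2); (0, 0, 0, 0, 0, 1, 0))


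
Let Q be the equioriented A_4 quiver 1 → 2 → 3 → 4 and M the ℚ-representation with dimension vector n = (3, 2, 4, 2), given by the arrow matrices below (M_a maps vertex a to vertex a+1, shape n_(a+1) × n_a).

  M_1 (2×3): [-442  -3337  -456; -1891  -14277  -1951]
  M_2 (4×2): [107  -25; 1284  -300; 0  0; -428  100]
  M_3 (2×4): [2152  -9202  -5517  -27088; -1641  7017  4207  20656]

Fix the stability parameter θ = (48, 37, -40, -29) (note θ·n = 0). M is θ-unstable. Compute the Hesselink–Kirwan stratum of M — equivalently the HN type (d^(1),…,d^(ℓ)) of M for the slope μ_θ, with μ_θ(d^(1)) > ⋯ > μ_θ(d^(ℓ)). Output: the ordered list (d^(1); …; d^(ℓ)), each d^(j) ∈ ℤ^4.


Interval decomposition of M: I[1,1], I[1,2], I[1,4], I[3,3]^2, I[3,4].
HN type (ℓ=5): μ^(1)=48; μ^(2)=85/2; μ^(3)=4; μ^(4)=-29; μ^(5)=-40

((1, 0, 0, 0); (1, 1, 0, 0); (1, 1, 1, 1); (0, 0, 0, 1); (0, 0, 3, 0))


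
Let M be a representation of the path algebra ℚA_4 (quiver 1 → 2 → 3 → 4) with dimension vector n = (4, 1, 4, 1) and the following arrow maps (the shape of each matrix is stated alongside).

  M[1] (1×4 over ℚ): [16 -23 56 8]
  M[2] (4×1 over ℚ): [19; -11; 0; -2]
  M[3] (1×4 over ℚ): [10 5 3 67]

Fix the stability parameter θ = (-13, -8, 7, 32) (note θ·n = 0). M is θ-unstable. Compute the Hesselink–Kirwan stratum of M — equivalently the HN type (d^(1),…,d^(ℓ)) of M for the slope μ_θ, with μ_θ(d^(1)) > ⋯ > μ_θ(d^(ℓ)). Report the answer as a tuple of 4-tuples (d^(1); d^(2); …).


Barcode: M ≅ I[1,1]^3, I[1,4], I[3,3]^3. HN layers by μ_θ (4 steps, strictly decreasing):
  μ^(1)=32; μ^(2)=7; μ^(3)=-8; μ^(4)=-13

((0, 0, 0, 1); (0, 0, 4, 0); (0, 1, 0, 0); (4, 0, 0, 0))


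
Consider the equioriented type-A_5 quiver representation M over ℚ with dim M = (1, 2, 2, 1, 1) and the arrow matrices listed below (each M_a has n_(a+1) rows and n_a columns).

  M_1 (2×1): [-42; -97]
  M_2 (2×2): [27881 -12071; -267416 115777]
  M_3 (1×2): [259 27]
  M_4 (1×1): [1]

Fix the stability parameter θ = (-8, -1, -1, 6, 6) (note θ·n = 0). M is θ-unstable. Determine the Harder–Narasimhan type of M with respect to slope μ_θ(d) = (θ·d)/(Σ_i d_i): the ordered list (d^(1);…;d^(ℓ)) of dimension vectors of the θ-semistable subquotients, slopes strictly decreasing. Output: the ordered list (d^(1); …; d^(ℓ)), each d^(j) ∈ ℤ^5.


Via rank(M_{q-1}∘⋯∘M_p): M ≅ I[1,5], I[2,3].
μ_θ-semistable layers: μ^(1)=6; μ^(2)=-1; μ^(3)=-8

((0, 0, 0, 1, 1); (0, 2, 2, 0, 0); (1, 0, 0, 0, 0))


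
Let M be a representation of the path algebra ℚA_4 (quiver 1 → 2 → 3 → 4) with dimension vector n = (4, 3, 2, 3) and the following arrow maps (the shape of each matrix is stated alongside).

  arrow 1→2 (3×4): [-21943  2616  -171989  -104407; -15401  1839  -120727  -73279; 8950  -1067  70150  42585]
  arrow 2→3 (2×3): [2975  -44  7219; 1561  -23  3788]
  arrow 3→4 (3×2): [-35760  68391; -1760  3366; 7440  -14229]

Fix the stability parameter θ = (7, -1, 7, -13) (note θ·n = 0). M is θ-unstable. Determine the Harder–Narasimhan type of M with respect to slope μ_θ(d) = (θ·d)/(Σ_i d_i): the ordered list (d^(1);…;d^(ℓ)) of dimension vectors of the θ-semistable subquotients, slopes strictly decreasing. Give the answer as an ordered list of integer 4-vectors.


Via rank(M_{q-1}∘⋯∘M_p): M ≅ I[1,1], I[1,2], I[1,3], I[1,4], I[4,4]^2.
μ_θ-semistable layers: μ^(1)=7; μ^(2)=3; μ^(3)=0; μ^(4)=-13

((1, 0, 1, 0); (2, 2, 0, 0); (1, 1, 1, 1); (0, 0, 0, 2))


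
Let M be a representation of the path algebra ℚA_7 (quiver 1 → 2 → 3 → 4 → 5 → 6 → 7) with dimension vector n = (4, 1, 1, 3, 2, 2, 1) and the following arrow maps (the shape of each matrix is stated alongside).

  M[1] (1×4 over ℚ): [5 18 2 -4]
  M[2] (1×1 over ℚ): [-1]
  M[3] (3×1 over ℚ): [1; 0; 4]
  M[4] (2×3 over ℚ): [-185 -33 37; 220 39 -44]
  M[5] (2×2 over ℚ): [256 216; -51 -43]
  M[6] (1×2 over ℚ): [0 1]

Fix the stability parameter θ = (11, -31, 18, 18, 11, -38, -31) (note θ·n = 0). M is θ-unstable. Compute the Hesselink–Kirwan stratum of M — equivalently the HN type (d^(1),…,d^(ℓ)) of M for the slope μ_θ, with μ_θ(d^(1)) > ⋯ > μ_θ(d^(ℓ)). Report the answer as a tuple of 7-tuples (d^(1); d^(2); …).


Interval decomposition of M: I[1,1]^3, I[1,7], I[4,4], I[4,6].
HN type (ℓ=5): μ^(1)=18; μ^(2)=11; μ^(3)=-3; μ^(4)=-22/5; μ^(5)=-10

((0, 0, 0, 1, 0, 0, 0); (3, 0, 0, 0, 0, 0, 0); (0, 0, 0, 1, 1, 1, 0); (0, 0, 1, 1, 1, 1, 1); (1, 1, 0, 0, 0, 0, 0))


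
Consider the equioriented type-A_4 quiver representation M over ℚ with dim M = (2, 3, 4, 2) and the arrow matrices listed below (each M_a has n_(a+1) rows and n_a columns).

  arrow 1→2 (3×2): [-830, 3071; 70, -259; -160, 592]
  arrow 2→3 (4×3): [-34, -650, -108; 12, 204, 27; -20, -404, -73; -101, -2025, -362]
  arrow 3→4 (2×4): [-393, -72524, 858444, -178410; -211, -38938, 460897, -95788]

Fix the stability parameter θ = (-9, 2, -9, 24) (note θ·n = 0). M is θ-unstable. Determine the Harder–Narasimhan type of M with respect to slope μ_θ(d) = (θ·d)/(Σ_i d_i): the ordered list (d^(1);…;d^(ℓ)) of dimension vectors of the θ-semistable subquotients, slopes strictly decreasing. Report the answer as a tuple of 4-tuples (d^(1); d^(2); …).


Barcode: M ≅ I[1,1], I[1,2], I[2,4]^2, I[3,3]^2. HN layers by μ_θ (4 steps, strictly decreasing):
  μ^(1)=24; μ^(2)=2; μ^(3)=-7/2; μ^(4)=-9

((0, 0, 0, 2); (0, 1, 0, 0); (0, 2, 2, 0); (2, 0, 2, 0))


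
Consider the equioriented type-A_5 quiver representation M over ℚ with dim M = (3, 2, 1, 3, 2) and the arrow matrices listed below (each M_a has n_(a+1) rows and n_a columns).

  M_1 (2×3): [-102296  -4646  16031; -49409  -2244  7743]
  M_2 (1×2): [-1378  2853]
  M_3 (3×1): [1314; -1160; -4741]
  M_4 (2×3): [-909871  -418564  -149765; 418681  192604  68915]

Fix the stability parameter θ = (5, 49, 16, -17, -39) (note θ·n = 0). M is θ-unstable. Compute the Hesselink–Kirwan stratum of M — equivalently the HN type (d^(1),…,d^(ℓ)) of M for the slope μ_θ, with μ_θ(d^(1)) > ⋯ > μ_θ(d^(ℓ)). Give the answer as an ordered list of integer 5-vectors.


Interval decomposition of M: I[1,1], I[1,2], I[1,5], I[4,4]^2, I[5,5].
HN type (ℓ=5): μ^(1)=49; μ^(2)=5; μ^(3)=14/5; μ^(4)=-17; μ^(5)=-39

((0, 1, 0, 0, 0); (2, 0, 0, 0, 0); (1, 1, 1, 1, 1); (0, 0, 0, 2, 0); (0, 0, 0, 0, 1))
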